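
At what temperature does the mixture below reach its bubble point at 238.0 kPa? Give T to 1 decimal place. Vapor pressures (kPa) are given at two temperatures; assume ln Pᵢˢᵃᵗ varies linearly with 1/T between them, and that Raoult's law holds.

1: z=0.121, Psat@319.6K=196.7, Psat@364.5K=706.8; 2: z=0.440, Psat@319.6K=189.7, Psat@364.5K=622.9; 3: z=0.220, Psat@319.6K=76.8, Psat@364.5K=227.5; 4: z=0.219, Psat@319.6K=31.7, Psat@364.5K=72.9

T = 340.9 K

Bubble-point temperature: ΣzᵢPᵢˢᵃᵗ(T) = P. Interpolate ln Pᵢˢᵃᵗ = aᵢ + bᵢ/T.
  T = 319.6 K: ΣzᵢPᵢˢᵃᵗ = 131.11 kPa
  T = 364.5 K: ΣzᵢPᵢˢᵃᵗ = 425.61 kPa
  T = 342.1 K: ΣzᵢPᵢˢᵃᵗ = 245.59 kPa
  T = 330.9 K: ΣzᵢPᵢˢᵃᵗ = 181.56 kPa
  T = 336.5 K: ΣzᵢPᵢˢᵃᵗ = 211.68 kPa
  T = 339.3 K: ΣzᵢPᵢˢᵃᵗ = 228.14 kPa
Interpolating between 339.3 K and 342.1 K gives T ≈ 340.9 K.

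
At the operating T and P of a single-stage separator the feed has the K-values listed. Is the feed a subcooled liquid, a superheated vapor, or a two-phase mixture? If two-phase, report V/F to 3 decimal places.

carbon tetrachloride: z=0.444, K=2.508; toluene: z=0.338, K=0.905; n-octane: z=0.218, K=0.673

ΣzᵢKᵢ = 1.566; Σzᵢ/Kᵢ = 0.874.
Since Σzᵢ/Kᵢ < 1 the mixture is above its dew point — single vapor phase.

superheated vapor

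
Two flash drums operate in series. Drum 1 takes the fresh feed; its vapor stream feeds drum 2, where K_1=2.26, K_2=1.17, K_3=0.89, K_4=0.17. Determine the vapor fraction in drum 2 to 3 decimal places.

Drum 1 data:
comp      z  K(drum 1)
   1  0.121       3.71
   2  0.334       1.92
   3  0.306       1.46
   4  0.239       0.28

V/F (drum 2) = 0.263

Drum 1:
Rachford–Rice: g(ψ₁) = Σ zᵢ(Kᵢ−1)/(1+ψ₁(Kᵢ−1)) = 0.
Check two-phase: ΣzᵢKᵢ = 1.604 > 1 and Σzᵢ/Kᵢ = 1.270 > 1, so g(0) = 0.604 > 0 and g(1) = -0.270 < 0.
Newton iteration, ψ₁⁰ = 0.5:
  ψ₁ = 0.500: g = 0.1953, g' = -0.638 → ψ₁ = 0.806
  ψ₁ = 0.806: g = -0.0279, g' = -0.919 → ψ₁ = 0.776
  ψ₁ = 0.776: g = -0.0009, g' = -0.859 → ψ₁ = 0.775
Converged at ψ₁ = 0.775.
Drum-1 compositions:
  1: x = 0.039, y = 0.145
  2: x = 0.195, y = 0.374
  3: x = 0.226, y = 0.329
  4: x = 0.540, y = 0.151
Drum-2 feed = drum-1 vapor: z₂ = (0.1449, 0.3745, 0.3294, 0.1513).
Drum 2:
Let ψ₂ = V/F and solve Σ zᵢ(Kᵢ−1)/(1+ψ₂(Kᵢ−1)) = 0.
g(0) = ΣzᵢKᵢ − 1 = 0.084 and g(1) = 1 − Σzᵢ/Kᵢ = -0.644, so a root lies in (0, 1).
Iterate (Newton) starting at ψ₂ = 0.69:
  ψ₂ = 0.690: g = -0.1785, g' = -0.650 → ψ₂ = 0.415
  ψ₂ = 0.415: g = -0.0503, g' = -0.356 → ψ₂ = 0.274
  ψ₂ = 0.274: g = -0.0033, g' = -0.316 → ψ₂ = 0.263
Converged at ψ₂ = 0.263.
  1: x = 0.109, y = 0.246
  2: x = 0.358, y = 0.419
  3: x = 0.339, y = 0.302
  4: x = 0.194, y = 0.033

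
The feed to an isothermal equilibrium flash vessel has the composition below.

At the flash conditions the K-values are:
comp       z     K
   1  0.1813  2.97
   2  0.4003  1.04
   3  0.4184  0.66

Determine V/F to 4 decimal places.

V/F = 0.6027

Material balance + equilibrium reduce to Σ zᵢ(Kᵢ−1)/(1+V/F(Kᵢ−1)) = 0.
Check two-phase: ΣzᵢKᵢ = 1.2309 > 1 and Σzᵢ/Kᵢ = 1.0799 > 1, so g(0) = 0.2309 > 0 and g(1) = -0.0799 < 0.
Iterate (Newton) starting at V/F = 0.42:
  V/F = 0.4200: g = 0.04524, g' = -0.2771 → V/F = 0.5832
  V/F = 0.5832: g = 0.00440, g' = -0.2282 → V/F = 0.6025
  V/F = 0.6025: g = 0.00004, g' = -0.2242 → V/F = 0.6027
Converged at V/F = 0.6027.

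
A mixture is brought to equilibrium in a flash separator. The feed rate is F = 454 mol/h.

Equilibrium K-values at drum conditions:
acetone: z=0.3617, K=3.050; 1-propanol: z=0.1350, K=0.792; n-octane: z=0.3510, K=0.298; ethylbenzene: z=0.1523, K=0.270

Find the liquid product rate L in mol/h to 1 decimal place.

L = 329.2 mol/h

Iterate (Newton) starting at ψ = 0.3:
  ψ = 0.3000: g = -0.02532, g' = -1.0001 → ψ = 0.2747
  ψ = 0.2747: g = 0.00026, g' = -1.0212 → ψ = 0.2749
Converged at ψ = 0.2749.
Then V = ψ·F = 0.2749·454 = 124.8 mol/h and L = F − V = 329.2 mol/h.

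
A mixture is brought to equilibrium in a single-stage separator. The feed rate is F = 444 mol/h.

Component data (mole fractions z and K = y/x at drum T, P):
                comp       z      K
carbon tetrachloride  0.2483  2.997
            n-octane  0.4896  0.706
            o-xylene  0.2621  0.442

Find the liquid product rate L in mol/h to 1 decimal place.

L = 329.0 mol/h

Let β = V/F and solve Σ zᵢ(Kᵢ−1)/(1+β(Kᵢ−1)) = 0.
g(0) = ΣzᵢKᵢ − 1 = 0.2057 and g(1) = 1 − Σzᵢ/Kᵢ = -0.3693, so a root lies in (0, 1).
Newton iteration, β⁰ = 0.5:
  β = 0.5000: g = -0.12348, g' = -0.4631 → β = 0.2333
  β = 0.2333: g = 0.01555, g' = -0.6174 → β = 0.2585
  β = 0.2585: g = 0.00033, g' = -0.5917 → β = 0.2591
Converged at β = 0.2591.
Then V = β·F = 0.2591·444 = 115.0 mol/h and L = F − V = 329.0 mol/h.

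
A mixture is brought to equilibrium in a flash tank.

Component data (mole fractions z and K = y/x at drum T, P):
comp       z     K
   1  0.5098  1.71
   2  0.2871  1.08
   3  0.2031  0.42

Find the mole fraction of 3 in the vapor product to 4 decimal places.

y_3 = 0.1762

Newton iteration, β⁰ = 0.53:
  β = 0.5300: g = 0.11495, g' = -0.2798 → β = 0.9408
  β = 0.9408: g = -0.02092, g' = -0.4250 → β = 0.8916
  β = 0.8916: g = -0.00087, g' = -0.3910 → β = 0.8894
Converged at β = 0.8894.
Compositions from xᵢ = zᵢ/(1+β(Kᵢ−1)), yᵢ = Kᵢxᵢ:
  1: x = 0.3125, y = 0.5343
  2: x = 0.2680, y = 0.2895
  3: x = 0.4195, y = 0.1762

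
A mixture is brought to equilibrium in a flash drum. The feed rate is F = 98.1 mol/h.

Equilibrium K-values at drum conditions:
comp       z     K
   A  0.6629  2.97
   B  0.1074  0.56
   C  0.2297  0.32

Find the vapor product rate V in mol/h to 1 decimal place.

Let β = V/F and solve Σ zᵢ(Kᵢ−1)/(1+β(Kᵢ−1)) = 0.
Feasibility: ΣzᵢKᵢ = 2.1025, Σzᵢ/Kᵢ = 1.1328 — both > 1, two phases present.
Newton iteration, β⁰ = 0.53:
  β = 0.5300: g = 0.33303, g' = -0.9107 → β = 0.8957
  β = 0.8957: g = -0.00515, g' = -1.0882 → β = 0.8910
  β = 0.8910: g = -0.00002, g' = -1.0788 → β = 0.8909
Converged at β = 0.8909.
Then V = β·F = 0.8909·98.1 = 87.4 mol/h and L = F − V = 10.7 mol/h.

V = 87.4 mol/h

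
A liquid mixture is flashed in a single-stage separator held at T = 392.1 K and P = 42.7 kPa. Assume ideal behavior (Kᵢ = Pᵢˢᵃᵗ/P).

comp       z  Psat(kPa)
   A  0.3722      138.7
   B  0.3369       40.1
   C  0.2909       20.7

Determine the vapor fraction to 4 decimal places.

Raoult's law: Kᵢ = Pᵢˢᵃᵗ/P = Pᵢˢᵃᵗ/42.7.
  K_A = 138.7/42.7 = 3.248244, K_B = 40.1/42.7 = 0.939110, K_C = 20.7/42.7 = 0.484778
Material balance + equilibrium reduce to Σ zᵢ(Kᵢ−1)/(1+ψ(Kᵢ−1)) = 0.
g(0) = ΣzᵢKᵢ − 1 = 0.6664 and g(1) = 1 − Σzᵢ/Kᵢ = -0.0734, so a root lies in (0, 1).
Iterate (Newton) starting at ψ = 0.61:
  ψ = 0.6100: g = 0.11299, g' = -0.5001 → ψ = 0.8359
  ψ = 0.8359: g = 0.00574, g' = -0.4666 → ψ = 0.8482
Converged at ψ = 0.8482.

ψ = 0.8482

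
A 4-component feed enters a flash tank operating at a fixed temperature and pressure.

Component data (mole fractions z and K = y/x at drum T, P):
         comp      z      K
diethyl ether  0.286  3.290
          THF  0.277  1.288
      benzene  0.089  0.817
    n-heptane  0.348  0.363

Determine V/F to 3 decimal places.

Material balance + equilibrium reduce to Σ zᵢ(Kᵢ−1)/(1+V/F(Kᵢ−1)) = 0.
Check two-phase: ΣzᵢKᵢ = 1.497 > 1 and Σzᵢ/Kᵢ = 1.370 > 1, so g(0) = 0.497 > 0 and g(1) = -0.370 < 0.
Newton–Raphson from V/F = 0.52:
  V/F = 0.520: g = 0.0189, g' = -0.649 → V/F = 0.549
Converged at V/F = 0.549.

V/F = 0.549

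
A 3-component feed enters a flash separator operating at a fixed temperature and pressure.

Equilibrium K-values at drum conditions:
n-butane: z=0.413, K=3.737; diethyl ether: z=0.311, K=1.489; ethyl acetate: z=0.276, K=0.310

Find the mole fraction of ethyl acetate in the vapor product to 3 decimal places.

Material balance + equilibrium reduce to Σ zᵢ(Kᵢ−1)/(1+V/F(Kᵢ−1)) = 0.
Check two-phase: ΣzᵢKᵢ = 2.092 > 1 and Σzᵢ/Kᵢ = 1.210 > 1, so g(0) = 1.092 > 0 and g(1) = -0.210 < 0.
Iterate (Newton) starting at V/F = 0.6:
  V/F = 0.600: g = 0.2204, g' = -0.870 → V/F = 0.853
  V/F = 0.853: g = -0.0169, g' = -1.092 → V/F = 0.838
Converged at V/F = 0.838.
Compositions from xᵢ = zᵢ/(1+V/F(Kᵢ−1)), yᵢ = Kᵢxᵢ:
  n-butane: x = 0.125, y = 0.469
  diethyl ether: x = 0.221, y = 0.329
  ethyl acetate: x = 0.654, y = 0.203

y_ethyl acetate = 0.203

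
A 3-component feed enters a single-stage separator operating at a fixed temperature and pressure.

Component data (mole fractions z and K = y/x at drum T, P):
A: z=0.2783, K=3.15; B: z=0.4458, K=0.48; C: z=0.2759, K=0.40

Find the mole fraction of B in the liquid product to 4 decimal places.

x_B = 0.4889

Rachford–Rice: g(ψ) = Σ zᵢ(Kᵢ−1)/(1+ψ(Kᵢ−1)) = 0.
Check two-phase: ΣzᵢKᵢ = 1.2010 > 1 and Σzᵢ/Kᵢ = 1.7068 > 1, so g(0) = 0.2010 > 0 and g(1) = -0.7068 < 0.
Newton iteration, ψ⁰ = 0.5:
  ψ = 0.5000: g = -0.26139, g' = -0.7216 → ψ = 0.1378
  ψ = 0.1378: g = 0.03145, g' = -1.0236 → ψ = 0.1685
  ψ = 0.1685: g = 0.00099, g' = -0.9609 → ψ = 0.1695
Converged at ψ = 0.1695.
Compositions from xᵢ = zᵢ/(1+ψ(Kᵢ−1)), yᵢ = Kᵢxᵢ:
  A: x = 0.2040, y = 0.6425
  B: x = 0.4889, y = 0.2347
  C: x = 0.3071, y = 0.1229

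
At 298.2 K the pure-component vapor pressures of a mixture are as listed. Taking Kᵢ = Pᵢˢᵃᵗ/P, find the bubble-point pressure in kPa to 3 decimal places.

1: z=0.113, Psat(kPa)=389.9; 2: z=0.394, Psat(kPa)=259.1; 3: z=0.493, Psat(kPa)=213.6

At the bubble point ψ → 0, so ΣzᵢKᵢ = 1 with Kᵢ = Pᵢˢᵃᵗ/P ⇒ P = ΣzᵢPᵢˢᵃᵗ.
P = 0.113·389.9 + 0.394·259.1 + 0.493·213.6 = 251.449 kPa

Pbub = 251.449 kPa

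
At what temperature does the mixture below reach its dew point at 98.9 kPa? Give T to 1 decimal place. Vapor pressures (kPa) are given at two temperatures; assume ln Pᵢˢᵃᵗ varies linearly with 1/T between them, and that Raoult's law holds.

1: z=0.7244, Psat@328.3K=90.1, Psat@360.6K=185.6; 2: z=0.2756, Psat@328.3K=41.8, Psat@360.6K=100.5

Dew-point temperature: Σzᵢ·P/Pᵢˢᵃᵗ(T) = 1. Interpolate ln Pᵢˢᵃᵗ = aᵢ + bᵢ/T.
  T = 328.3 K: ΣzᵢP/Pᵢˢᵃᵗ = 1.4472
  T = 360.6 K: ΣzᵢP/Pᵢˢᵃᵗ = 0.6572
  T = 344.5 K: ΣzᵢP/Pᵢˢᵃᵗ = 0.9555
  T = 336.4 K: ΣzᵢP/Pᵢˢᵃᵗ = 1.1699
  T = 340.4 K: ΣzᵢP/Pᵢˢᵃᵗ = 1.0573
  T = 342.4 K: ΣzᵢP/Pᵢˢᵃᵗ = 1.0060
Interpolating between 342.4 K and 344.5 K gives T ≈ 342.6 K.

T = 342.6 K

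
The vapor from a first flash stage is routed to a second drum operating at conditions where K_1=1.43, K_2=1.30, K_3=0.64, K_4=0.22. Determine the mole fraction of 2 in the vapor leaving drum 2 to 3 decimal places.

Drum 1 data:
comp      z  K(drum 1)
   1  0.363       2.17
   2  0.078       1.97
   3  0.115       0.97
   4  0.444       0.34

y_2 (drum 2) = 0.139

Drum 1:
Let ψ₁ = V/F and solve Σ zᵢ(Kᵢ−1)/(1+ψ₁(Kᵢ−1)) = 0.
Check two-phase: ΣzᵢKᵢ = 1.204 > 1 and Σzᵢ/Kᵢ = 1.631 > 1, so g(0) = 0.204 > 0 and g(1) = -0.631 < 0.
Newton–Raphson from ψ₁ = 0.44:
  ψ₁ = 0.440: g = -0.0831, g' = -0.637 → ψ₁ = 0.310
  ψ₁ = 0.310: g = -0.0018, g' = -0.617 → ψ₁ = 0.307
Converged at ψ₁ = 0.307.
Drum-1 compositions:
  1: x = 0.267, y = 0.580
  2: x = 0.060, y = 0.118
  3: x = 0.116, y = 0.113
  4: x = 0.557, y = 0.189
Drum-2 feed = drum-1 vapor: z₂ = (0.5797, 0.1184, 0.1126, 0.1893).
Drum 2:
Let ψ₂ = V/F and solve Σ zᵢ(Kᵢ−1)/(1+ψ₂(Kᵢ−1)) = 0.
Feasibility: ΣzᵢKᵢ = 1.097, Σzᵢ/Kᵢ = 1.533 — both > 1, two phases present.
Newton iteration, ψ₂⁰ = 0.5:
  ψ₂ = 0.500: g = -0.0554, g' = -0.412 → ψ₂ = 0.366
  ψ₂ = 0.366: g = -0.0057, g' = -0.333 → ψ₂ = 0.348
Converged at ψ₂ = 0.348.
  1: x = 0.504, y = 0.721
  2: x = 0.107, y = 0.139
  3: x = 0.129, y = 0.082
  4: x = 0.260, y = 0.057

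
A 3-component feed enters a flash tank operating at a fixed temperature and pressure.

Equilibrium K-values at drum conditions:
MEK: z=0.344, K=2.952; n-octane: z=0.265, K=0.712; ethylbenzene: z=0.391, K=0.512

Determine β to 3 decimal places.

Iterate (Newton) starting at β = 0.48:
  β = 0.480: g = 0.0089, g' = -0.538 → β = 0.497
Converged at β = 0.497.

β = 0.497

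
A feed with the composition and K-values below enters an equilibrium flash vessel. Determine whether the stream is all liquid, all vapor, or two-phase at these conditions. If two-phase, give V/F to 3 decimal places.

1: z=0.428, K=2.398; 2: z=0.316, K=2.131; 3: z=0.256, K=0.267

two-phase, V/F = 0.815

ΣzᵢKᵢ = 1.768; Σzᵢ/Kᵢ = 1.286.
Both exceed 1, so a two-phase solution exists.
Material balance + equilibrium reduce to Σ zᵢ(Kᵢ−1)/(1+ψ(Kᵢ−1)) = 0.
Newton–Raphson from ψ = 0.5:
  ψ = 0.500: g = 0.2843, g' = -0.797 → ψ = 0.856
  ψ = 0.856: g = -0.0503, g' = -1.270 → ψ = 0.817
  ψ = 0.817: g = -0.0026, g' = -1.146 → ψ = 0.815
Converged at ψ = 0.815.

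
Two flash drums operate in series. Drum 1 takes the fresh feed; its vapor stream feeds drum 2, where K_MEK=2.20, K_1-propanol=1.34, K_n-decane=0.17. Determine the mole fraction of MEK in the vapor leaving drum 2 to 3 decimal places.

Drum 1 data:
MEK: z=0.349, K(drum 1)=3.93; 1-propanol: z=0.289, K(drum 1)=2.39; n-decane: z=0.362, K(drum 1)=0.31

y_MEK (drum 2) = 0.544

Drum 1:
Newton iteration, ψ₁⁰ = 0.5:
  ψ₁ = 0.500: g = 0.2705, g' = -1.089 → ψ₁ = 0.748
  ψ₁ = 0.748: g = 0.0007, g' = -1.165 → ψ₁ = 0.749
Converged at ψ₁ = 0.749.
Drum-1 compositions:
  MEK: x = 0.109, y = 0.429
  1-propanol: x = 0.142, y = 0.338
  n-decane: x = 0.749, y = 0.232
Drum-2 feed = drum-1 vapor: z₂ = (0.4294, 0.3384, 0.2322).
Drum 2:
Material balance + equilibrium reduce to Σ zᵢ(Kᵢ−1)/(1+ψ₂(Kᵢ−1)) = 0.
g(0) = ΣzᵢKᵢ − 1 = 0.438 and g(1) = 1 − Σzᵢ/Kᵢ = -0.814, so a root lies in (0, 1).
Iterate (Newton) starting at ψ₂ = 0.5:
  ψ₂ = 0.500: g = 0.0909, g' = -0.738 → ψ₂ = 0.623
  ψ₂ = 0.623: g = -0.0096, g' = -0.916 → ψ₂ = 0.613
Converged at ψ₂ = 0.613.
  MEK: x = 0.247, y = 0.544
  1-propanol: x = 0.280, y = 0.375
  n-decane: x = 0.472, y = 0.080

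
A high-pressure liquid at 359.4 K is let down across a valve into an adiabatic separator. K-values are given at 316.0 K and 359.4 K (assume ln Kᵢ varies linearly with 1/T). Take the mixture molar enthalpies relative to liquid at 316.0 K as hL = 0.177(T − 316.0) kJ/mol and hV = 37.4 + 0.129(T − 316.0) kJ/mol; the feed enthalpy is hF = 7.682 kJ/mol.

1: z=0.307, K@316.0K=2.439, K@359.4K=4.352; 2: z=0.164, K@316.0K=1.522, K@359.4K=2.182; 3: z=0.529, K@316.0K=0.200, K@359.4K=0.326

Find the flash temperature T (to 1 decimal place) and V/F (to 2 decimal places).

T = 321.9 K, V/F = 0.18

Adiabatic flash: solve Rachford–Rice at each trial T, then check hF = ψ·hV(T) + (1−ψ)·hL(T).
  T = 316.0 K: K = (2.439, 1.522, 0.200), RR gives ψ = 0.108, H_out = 4.046 kJ/mol
  T = 359.4 K: K = (4.352, 2.182, 0.326), RR gives ψ = 0.472, H_out = 24.353 kJ/mol
  T = 337.7 K: K = (3.319, 1.844, 0.259), RR gives ψ = 0.324, H_out = 15.611 kJ/mol
  T = 326.9 K: K = (2.862, 1.681, 0.229), RR gives ψ = 0.231, H_out = 10.444 kJ/mol
  T = 321.4 K: K = (2.644, 1.600, 0.214), RR gives ψ = 0.174, H_out = 7.414 kJ/mol
  T = 324.1 K: K = (2.750, 1.640, 0.221), RR gives ψ = 0.203, H_out = 8.944 kJ/mol
  T = 322.8 K: K = (2.698, 1.621, 0.218), RR gives ψ = 0.189, H_out = 8.219 kJ/mol
Linear interpolation between T = 321.4 (H_out = 7.414) and T = 322.8 (H_out = 8.219) on hF = 7.682 gives T ≈ 321.9 K, at which ψ = 0.18.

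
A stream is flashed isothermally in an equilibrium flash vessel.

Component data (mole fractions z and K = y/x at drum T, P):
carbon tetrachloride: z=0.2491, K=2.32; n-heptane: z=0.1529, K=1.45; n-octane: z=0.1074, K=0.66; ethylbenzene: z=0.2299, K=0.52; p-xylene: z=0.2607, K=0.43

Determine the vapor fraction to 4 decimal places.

Let ψ = V/F and solve Σ zᵢ(Kᵢ−1)/(1+ψ(Kᵢ−1)) = 0.
Feasibility: ΣzᵢKᵢ = 1.1021, Σzᵢ/Kᵢ = 1.4239 — both > 1, two phases present.
Iterate (Newton) starting at ψ = 0.43:
  ψ = 0.4300: g = -0.11126, g' = -0.4481 → ψ = 0.1817
  ψ = 0.1817: g = 0.00322, g' = -0.4919 → ψ = 0.1883
Converged at ψ = 0.1883.

ψ = 0.1883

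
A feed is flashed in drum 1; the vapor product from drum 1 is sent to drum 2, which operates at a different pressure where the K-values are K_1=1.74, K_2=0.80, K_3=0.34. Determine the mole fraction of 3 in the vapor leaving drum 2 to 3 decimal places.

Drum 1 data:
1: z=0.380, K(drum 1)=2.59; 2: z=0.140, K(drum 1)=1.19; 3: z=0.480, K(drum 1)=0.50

Drum 1:
Newton iteration, ψ₁⁰ = 0.5:
  ψ₁ = 0.500: g = 0.0409, g' = -0.516 → ψ₁ = 0.579
  ψ₁ = 0.579: g = 0.0006, g' = -0.502 → ψ₁ = 0.581
Converged at ψ₁ = 0.581.
Drum-1 compositions:
  1: x = 0.198, y = 0.512
  2: x = 0.126, y = 0.150
  3: x = 0.676, y = 0.338
Drum-2 feed = drum-1 vapor: z₂ = (0.5118, 0.1500, 0.3382).
Drum 2:
Let ψ₂ = V/F and solve Σ zᵢ(Kᵢ−1)/(1+ψ₂(Kᵢ−1)) = 0.
Check two-phase: ΣzᵢKᵢ = 1.126 > 1 and Σzᵢ/Kᵢ = 1.476 > 1, so g(0) = 0.126 > 0 and g(1) = -0.476 < 0.
Newton–Raphson from ψ₂ = 0.43:
  ψ₂ = 0.430: g = -0.0571, g' = -0.456 → ψ₂ = 0.305
  ψ₂ = 0.305: g = -0.0022, g' = -0.424 → ψ₂ = 0.299
Converged at ψ₂ = 0.299.
  1: x = 0.419, y = 0.729
  2: x = 0.160, y = 0.128
  3: x = 0.421, y = 0.143

y_3 (drum 2) = 0.143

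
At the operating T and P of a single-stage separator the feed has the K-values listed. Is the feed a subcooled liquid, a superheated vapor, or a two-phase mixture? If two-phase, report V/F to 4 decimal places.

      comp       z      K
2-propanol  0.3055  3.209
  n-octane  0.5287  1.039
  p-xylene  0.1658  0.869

ΣzᵢKᵢ = 1.6737; Σzᵢ/Kᵢ = 0.7948.
Since Σzᵢ/Kᵢ < 1 the mixture is above its dew point — single vapor phase.

superheated vapor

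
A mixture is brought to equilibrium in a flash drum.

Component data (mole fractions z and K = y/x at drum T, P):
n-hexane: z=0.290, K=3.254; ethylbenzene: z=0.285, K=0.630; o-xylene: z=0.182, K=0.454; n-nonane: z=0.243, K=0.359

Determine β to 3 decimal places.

β = 0.252

Material balance + equilibrium reduce to Σ zᵢ(Kᵢ−1)/(1+β(Kᵢ−1)) = 0.
Feasibility: ΣzᵢKᵢ = 1.293, Σzᵢ/Kᵢ = 1.619 — both > 1, two phases present.
Newton iteration, β⁰ = 0.5:
  β = 0.500: g = -0.1880, g' = -0.703 → β = 0.233
  β = 0.233: g = 0.0165, g' = -0.890 → β = 0.251
  β = 0.251: g = 0.0003, g' = -0.863 → β = 0.252
Converged at β = 0.252.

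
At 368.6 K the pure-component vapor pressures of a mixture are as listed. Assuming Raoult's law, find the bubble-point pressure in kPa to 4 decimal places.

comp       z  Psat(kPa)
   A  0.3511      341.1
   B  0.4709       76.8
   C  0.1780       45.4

At the bubble point ψ → 0, so ΣzᵢKᵢ = 1 with Kᵢ = Pᵢˢᵃᵗ/P ⇒ P = ΣzᵢPᵢˢᵃᵗ.
P = 0.3511·341.1 + 0.4709·76.8 + 0.1780·45.4 = 164.0065 kPa

Pbub = 164.0065 kPa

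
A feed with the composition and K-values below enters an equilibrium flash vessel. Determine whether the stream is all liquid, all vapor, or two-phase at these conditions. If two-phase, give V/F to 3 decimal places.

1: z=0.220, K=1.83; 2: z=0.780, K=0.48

all liquid

ΣzᵢKᵢ = 0.777; Σzᵢ/Kᵢ = 1.745.
Since ΣzᵢKᵢ < 1 the mixture is below its bubble point — single liquid phase.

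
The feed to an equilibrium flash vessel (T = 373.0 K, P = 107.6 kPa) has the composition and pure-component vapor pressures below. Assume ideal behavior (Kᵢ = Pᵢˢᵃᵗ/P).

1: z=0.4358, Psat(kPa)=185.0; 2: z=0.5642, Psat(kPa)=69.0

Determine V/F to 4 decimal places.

Raoult's law: Kᵢ = Pᵢˢᵃᵗ/P = Pᵢˢᵃᵗ/107.6.
  K_1 = 185.0/107.6 = 1.719331, K_2 = 69.0/107.6 = 0.641264
Material balance + equilibrium reduce to Σ zᵢ(Kᵢ−1)/(1+V/F(Kᵢ−1)) = 0.
g(0) = ΣzᵢKᵢ − 1 = 0.1111 and g(1) = 1 − Σzᵢ/Kᵢ = -0.1333, so a root lies in (0, 1).
Binary case is linear: z₁(K₁−1)(1+V/F(K₂−1)) + z₂(K₂−1)(1+V/F(K₁−1)) = 0
⇒ V/F = [z₁(K₁−1)+z₂(K₂−1)] / [−(K₁−1)(K₂−1)] = 0.11109/0.25805 = 0.4305

V/F = 0.4305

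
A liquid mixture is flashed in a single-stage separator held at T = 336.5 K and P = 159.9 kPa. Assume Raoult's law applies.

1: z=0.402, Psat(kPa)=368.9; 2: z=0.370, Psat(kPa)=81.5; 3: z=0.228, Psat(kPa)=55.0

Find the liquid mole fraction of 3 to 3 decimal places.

Raoult's law: Kᵢ = Pᵢˢᵃᵗ/P = Pᵢˢᵃᵗ/159.9.
  K_1 = 368.9/159.9 = 2.30707, K_2 = 81.5/159.9 = 0.50969, K_3 = 55.0/159.9 = 0.34396
Material balance + equilibrium reduce to Σ zᵢ(Kᵢ−1)/(1+ψ(Kᵢ−1)) = 0.
Check two-phase: ΣzᵢKᵢ = 1.194 > 1 and Σzᵢ/Kᵢ = 1.563 > 1, so g(0) = 0.194 > 0 and g(1) = -0.563 < 0.
Newton iteration, ψ⁰ = 0.5:
  ψ = 0.500: g = -0.1452, g' = -0.625 → ψ = 0.268
  ψ = 0.268: g = -0.0010, g' = -0.639 → ψ = 0.266
Converged at ψ = 0.266.
Compositions from xᵢ = zᵢ/(1+ψ(Kᵢ−1)), yᵢ = Kᵢxᵢ:
  1: x = 0.298, y = 0.688
  2: x = 0.426, y = 0.217
  3: x = 0.276, y = 0.095

x_3 = 0.276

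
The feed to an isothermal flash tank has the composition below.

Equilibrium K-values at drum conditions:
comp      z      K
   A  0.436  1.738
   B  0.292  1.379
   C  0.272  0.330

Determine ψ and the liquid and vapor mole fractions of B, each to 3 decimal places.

Let ψ = V/F and solve Σ zᵢ(Kᵢ−1)/(1+ψ(Kᵢ−1)) = 0.
g(0) = ΣzᵢKᵢ − 1 = 0.250 and g(1) = 1 − Σzᵢ/Kᵢ = -0.287, so a root lies in (0, 1).
Iterate (Newton) starting at ψ = 0.5:
  ψ = 0.500: g = 0.0540, g' = -0.432 → ψ = 0.625
  ψ = 0.625: g = -0.0038, g' = -0.500 → ψ = 0.617
Converged at ψ = 0.617.
Compositions from xᵢ = zᵢ/(1+ψ(Kᵢ−1)), yᵢ = Kᵢxᵢ:
  A: x = 0.300, y = 0.521
  B: x = 0.237, y = 0.326
  C: x = 0.464, y = 0.153

ψ = 0.617, x_B = 0.237, y_B = 0.326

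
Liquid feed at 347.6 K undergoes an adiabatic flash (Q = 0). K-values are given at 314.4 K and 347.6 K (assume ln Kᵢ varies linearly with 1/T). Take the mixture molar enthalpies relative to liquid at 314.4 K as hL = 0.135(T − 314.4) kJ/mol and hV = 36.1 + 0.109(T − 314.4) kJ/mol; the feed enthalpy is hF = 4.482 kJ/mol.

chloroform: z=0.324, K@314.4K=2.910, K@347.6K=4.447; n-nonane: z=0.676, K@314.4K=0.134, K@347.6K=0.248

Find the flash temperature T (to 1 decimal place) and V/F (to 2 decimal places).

Adiabatic flash: solve Rachford–Rice at each trial T, then check hF = ψ·hV(T) + (1−ψ)·hL(T).
  T = 314.4 K: K = (2.910, 0.134), RR gives ψ = 0.020, H_out = 0.729 kJ/mol
  T = 347.6 K: K = (4.447, 0.248), RR gives ψ = 0.235, H_out = 12.753 kJ/mol
  T = 331.0 K: K = (3.636, 0.185), RR gives ψ = 0.141, H_out = 7.275 kJ/mol
  T = 322.7 K: K = (3.262, 0.158), RR gives ψ = 0.086, H_out = 4.207 kJ/mol
  T = 326.9 K: K = (3.448, 0.171), RR gives ψ = 0.115, H_out = 5.800 kJ/mol
  T = 324.8 K: K = (3.355, 0.165), RR gives ψ = 0.101, H_out = 5.015 kJ/mol
Linear interpolation between T = 322.7 (H_out = 4.207) and T = 324.8 (H_out = 5.015) on hF = 4.482 gives T ≈ 323.4 K, at which ψ = 0.09.

T = 323.4 K, V/F = 0.09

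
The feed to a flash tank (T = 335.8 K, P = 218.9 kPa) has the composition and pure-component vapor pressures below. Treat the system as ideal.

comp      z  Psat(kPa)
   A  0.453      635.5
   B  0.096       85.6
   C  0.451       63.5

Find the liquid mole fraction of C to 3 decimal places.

Raoult's law: Kᵢ = Pᵢˢᵃᵗ/P = Pᵢˢᵃᵗ/218.9.
  K_A = 635.5/218.9 = 2.90315, K_B = 85.6/218.9 = 0.39105, K_C = 63.5/218.9 = 0.29009
Let β = V/F and solve Σ zᵢ(Kᵢ−1)/(1+β(Kᵢ−1)) = 0.
Check two-phase: ΣzᵢKᵢ = 1.483 > 1 and Σzᵢ/Kᵢ = 1.956 > 1, so g(0) = 0.483 > 0 and g(1) = -0.956 < 0.
Iterate (Newton) starting at β = 0.3:
  β = 0.300: g = 0.0705, g' = -1.085 → β = 0.365
  β = 0.365: g = 0.0015, g' = -1.044 → β = 0.366
Converged at β = 0.366.
Compositions from xᵢ = zᵢ/(1+β(Kᵢ−1)), yᵢ = Kᵢxᵢ:
  A: x = 0.267, y = 0.775
  B: x = 0.124, y = 0.048
  C: x = 0.610, y = 0.177

x_C = 0.610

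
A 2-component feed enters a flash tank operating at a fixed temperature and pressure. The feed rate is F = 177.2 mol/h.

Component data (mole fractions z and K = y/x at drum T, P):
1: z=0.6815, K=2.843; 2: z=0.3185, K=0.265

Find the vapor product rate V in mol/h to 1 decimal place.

V = 133.7 mol/h

Rachford–Rice: g(ψ) = Σ zᵢ(Kᵢ−1)/(1+ψ(Kᵢ−1)) = 0.
Check two-phase: ΣzᵢKᵢ = 2.0219 > 1 and Σzᵢ/Kᵢ = 1.4416 > 1, so g(0) = 1.0219 > 0 and g(1) = -0.4416 < 0.
Binary case is linear: z₁(K₁−1)(1+ψ(K₂−1)) + z₂(K₂−1)(1+ψ(K₁−1)) = 0
⇒ ψ = [z₁(K₁−1)+z₂(K₂−1)] / [−(K₁−1)(K₂−1)] = 1.02191/1.35461 = 0.7544
Then V = ψ·F = 0.7544·177.2 = 133.7 mol/h and L = F − V = 43.5 mol/h.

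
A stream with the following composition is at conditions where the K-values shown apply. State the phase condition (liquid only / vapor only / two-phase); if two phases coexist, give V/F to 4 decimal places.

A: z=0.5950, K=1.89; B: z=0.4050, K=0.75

vapor only

ΣzᵢKᵢ = 1.4283; Σzᵢ/Kᵢ = 0.8548.
Since Σzᵢ/Kᵢ < 1 the mixture is above its dew point — single vapor phase.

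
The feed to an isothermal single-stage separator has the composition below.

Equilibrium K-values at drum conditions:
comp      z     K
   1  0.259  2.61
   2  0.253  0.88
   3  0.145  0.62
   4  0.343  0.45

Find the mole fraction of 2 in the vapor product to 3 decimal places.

y_2 = 0.229

Newton–Raphson from ψ = 0.51:
  ψ = 0.510: g = -0.1339, g' = -0.439 → ψ = 0.205
  ψ = 0.205: g = 0.0099, g' = -0.540 → ψ = 0.224
Converged at ψ = 0.224.
Compositions from xᵢ = zᵢ/(1+ψ(Kᵢ−1)), yᵢ = Kᵢxᵢ:
  1: x = 0.190, y = 0.497
  2: x = 0.260, y = 0.229
  3: x = 0.158, y = 0.098
  4: x = 0.391, y = 0.176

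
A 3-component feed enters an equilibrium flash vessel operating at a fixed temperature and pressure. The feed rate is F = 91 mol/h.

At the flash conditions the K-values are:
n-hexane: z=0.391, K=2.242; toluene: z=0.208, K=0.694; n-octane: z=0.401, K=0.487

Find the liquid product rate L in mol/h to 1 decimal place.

L = 56.0 mol/h

Material balance + equilibrium reduce to Σ zᵢ(Kᵢ−1)/(1+ψ(Kᵢ−1)) = 0.
Check two-phase: ΣzᵢKᵢ = 1.216 > 1 and Σzᵢ/Kᵢ = 1.298 > 1, so g(0) = 0.216 > 0 and g(1) = -0.298 < 0.
Iterate (Newton) starting at ψ = 0.5:
  ψ = 0.500: g = -0.0522, g' = -0.448 → ψ = 0.383
  ψ = 0.383: g = 0.0008, g' = -0.465 → ψ = 0.385
Converged at ψ = 0.385.
Then V = ψ·F = 0.3851·91 = 35.0 mol/h and L = F − V = 56.0 mol/h.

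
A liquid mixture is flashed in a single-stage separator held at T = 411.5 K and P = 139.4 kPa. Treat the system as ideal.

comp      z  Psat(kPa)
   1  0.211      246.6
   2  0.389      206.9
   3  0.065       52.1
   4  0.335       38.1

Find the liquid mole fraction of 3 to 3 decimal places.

Raoult's law: Kᵢ = Pᵢˢᵃᵗ/P = Pᵢˢᵃᵗ/139.4.
  K_1 = 246.6/139.4 = 1.76901, K_2 = 206.9/139.4 = 1.48422, K_3 = 52.1/139.4 = 0.37374, K_4 = 38.1/139.4 = 0.27331
Material balance + equilibrium reduce to Σ zᵢ(Kᵢ−1)/(1+ψ(Kᵢ−1)) = 0.
Check two-phase: ΣzᵢKᵢ = 1.066 > 1 and Σzᵢ/Kᵢ = 1.781 > 1, so g(0) = 0.066 > 0 and g(1) = -0.781 < 0.
Newton iteration, ψ⁰ = 0.5:
  ψ = 0.500: g = -0.1728, g' = -0.615 → ψ = 0.219
  ψ = 0.219: g = -0.0275, g' = -0.450 → ψ = 0.158
  ψ = 0.158: g = -0.0005, g' = -0.435 → ψ = 0.157
Converged at ψ = 0.157.
Compositions from xᵢ = zᵢ/(1+ψ(Kᵢ−1)), yᵢ = Kᵢxᵢ:
  1: x = 0.188, y = 0.333
  2: x = 0.362, y = 0.537
  3: x = 0.072, y = 0.027
  4: x = 0.378, y = 0.103

x_3 = 0.072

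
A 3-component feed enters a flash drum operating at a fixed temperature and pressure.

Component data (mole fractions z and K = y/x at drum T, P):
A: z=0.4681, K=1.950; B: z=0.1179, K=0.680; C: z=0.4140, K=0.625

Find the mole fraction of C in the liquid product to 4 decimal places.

x_C = 0.5696

Newton iteration, ψ⁰ = 0.5:
  ψ = 0.5000: g = 0.06550, g' = -0.2995 → ψ = 0.7187
  ψ = 0.7187: g = 0.00274, g' = -0.2787 → ψ = 0.7285
Converged at ψ = 0.7285.
Compositions from xᵢ = zᵢ/(1+ψ(Kᵢ−1)), yᵢ = Kᵢxᵢ:
  A: x = 0.2766, y = 0.5394
  B: x = 0.1537, y = 0.1045
  C: x = 0.5696, y = 0.3560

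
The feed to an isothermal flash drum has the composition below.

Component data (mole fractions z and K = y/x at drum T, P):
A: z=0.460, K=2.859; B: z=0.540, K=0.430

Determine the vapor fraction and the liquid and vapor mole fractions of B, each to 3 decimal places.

Let ψ = V/F and solve Σ zᵢ(Kᵢ−1)/(1+ψ(Kᵢ−1)) = 0.
Check two-phase: ΣzᵢKᵢ = 1.547 > 1 and Σzᵢ/Kᵢ = 1.417 > 1, so g(0) = 0.547 > 0 and g(1) = -0.417 < 0.
Iterate (Newton) starting at ψ = 0.36:
  ψ = 0.360: g = 0.1250, g' = -0.848 → ψ = 0.507
  ψ = 0.507: g = 0.0070, g' = -0.768 → ψ = 0.517
Converged at ψ = 0.517.
Compositions from xᵢ = zᵢ/(1+ψ(Kᵢ−1)), yᵢ = Kᵢxᵢ:
  A: x = 0.235, y = 0.671
  B: x = 0.765, y = 0.329

ψ = 0.517, x_B = 0.765, y_B = 0.329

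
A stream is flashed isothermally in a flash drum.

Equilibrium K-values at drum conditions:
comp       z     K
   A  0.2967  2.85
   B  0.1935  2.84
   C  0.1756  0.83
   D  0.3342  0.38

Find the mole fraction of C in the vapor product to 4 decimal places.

Rachford–Rice: g(V/F) = Σ zᵢ(Kᵢ−1)/(1+V/F(Kᵢ−1)) = 0.
g(0) = ΣzᵢKᵢ − 1 = 0.6679 and g(1) = 1 − Σzᵢ/Kᵢ = -0.2633, so a root lies in (0, 1).
Newton iteration, V/F⁰ = 0.5:
  V/F = 0.5000: g = 0.13766, g' = -0.7276 → V/F = 0.6892
  V/F = 0.6892: g = 0.00264, g' = -0.7217 → V/F = 0.6928
Converged at V/F = 0.6928.
Compositions from xᵢ = zᵢ/(1+V/F(Kᵢ−1)), yᵢ = Kᵢxᵢ:
  A: x = 0.1300, y = 0.3706
  B: x = 0.0851, y = 0.2416
  C: x = 0.1990, y = 0.1652
  D: x = 0.5859, y = 0.2226

y_C = 0.1652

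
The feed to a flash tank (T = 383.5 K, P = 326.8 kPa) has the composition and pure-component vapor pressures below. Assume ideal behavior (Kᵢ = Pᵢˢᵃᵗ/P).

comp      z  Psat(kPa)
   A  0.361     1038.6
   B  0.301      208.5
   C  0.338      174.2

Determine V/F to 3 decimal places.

V/F = 0.567

Raoult's law: Kᵢ = Pᵢˢᵃᵗ/P = Pᵢˢᵃᵗ/326.8.
  K_A = 1038.6/326.8 = 3.17809, K_B = 208.5/326.8 = 0.63800, K_C = 174.2/326.8 = 0.53305
Material balance + equilibrium reduce to Σ zᵢ(Kᵢ−1)/(1+V/F(Kᵢ−1)) = 0.
Feasibility: ΣzᵢKᵢ = 1.520, Σzᵢ/Kᵢ = 1.219 — both > 1, two phases present.
Newton iteration, V/F⁰ = 0.5:
  V/F = 0.500: g = 0.0374, g' = -0.577 → V/F = 0.565
  V/F = 0.565: g = 0.0012, g' = -0.543 → V/F = 0.567
Converged at V/F = 0.567.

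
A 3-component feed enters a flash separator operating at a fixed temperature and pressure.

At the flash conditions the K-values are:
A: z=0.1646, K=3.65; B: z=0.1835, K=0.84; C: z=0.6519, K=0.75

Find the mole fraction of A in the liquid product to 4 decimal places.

Material balance + equilibrium reduce to Σ zᵢ(Kᵢ−1)/(1+V/F(Kᵢ−1)) = 0.
Feasibility: ΣzᵢKᵢ = 1.2439, Σzᵢ/Kᵢ = 1.1327 — both > 1, two phases present.
Iterate (Newton) starting at V/F = 0.5:
  V/F = 0.5000: g = -0.03056, g' = -0.2726 → V/F = 0.3879
  V/F = 0.3879: g = 0.00332, g' = -0.3364 → V/F = 0.3977
  V/F = 0.3977: g = 0.00003, g' = -0.3296 → V/F = 0.3978
Converged at V/F = 0.3978.
Compositions from xᵢ = zᵢ/(1+V/F(Kᵢ−1)), yᵢ = Kᵢxᵢ:
  A: x = 0.0801, y = 0.2925
  B: x = 0.1960, y = 0.1646
  C: x = 0.7239, y = 0.5429

x_A = 0.0801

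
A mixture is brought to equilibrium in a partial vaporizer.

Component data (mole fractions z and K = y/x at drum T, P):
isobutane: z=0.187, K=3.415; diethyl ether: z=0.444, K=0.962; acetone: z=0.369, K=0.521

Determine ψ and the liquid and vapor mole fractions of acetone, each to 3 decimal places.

ψ = 0.385, x_acetone = 0.453, y_acetone = 0.236

Material balance + equilibrium reduce to Σ zᵢ(Kᵢ−1)/(1+ψ(Kᵢ−1)) = 0.
Feasibility: ΣzᵢKᵢ = 1.258, Σzᵢ/Kᵢ = 1.225 — both > 1, two phases present.
Newton iteration, ψ⁰ = 0.5:
  ψ = 0.500: g = -0.0450, g' = -0.371 → ψ = 0.379
  ψ = 0.379: g = 0.0029, g' = -0.425 → ψ = 0.385
Converged at ψ = 0.385.
Compositions from xᵢ = zᵢ/(1+ψ(Kᵢ−1)), yᵢ = Kᵢxᵢ:
  isobutane: x = 0.097, y = 0.331
  diethyl ether: x = 0.451, y = 0.433
  acetone: x = 0.453, y = 0.236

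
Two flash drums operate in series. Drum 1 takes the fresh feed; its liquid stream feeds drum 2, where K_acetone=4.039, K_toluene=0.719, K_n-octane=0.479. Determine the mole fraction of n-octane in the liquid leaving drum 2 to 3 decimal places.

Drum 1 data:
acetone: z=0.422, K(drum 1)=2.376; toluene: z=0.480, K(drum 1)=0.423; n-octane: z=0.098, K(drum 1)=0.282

x_n-octane (drum 2) = 0.191

Drum 1:
Material balance + equilibrium reduce to Σ zᵢ(Kᵢ−1)/(1+ψ₁(Kᵢ−1)) = 0.
Feasibility: ΣzᵢKᵢ = 1.233, Σzᵢ/Kᵢ = 1.660 — both > 1, two phases present.
Newton iteration, ψ₁⁰ = 0.5:
  ψ₁ = 0.500: g = -0.1550, g' = -0.719 → ψ₁ = 0.284
  ψ₁ = 0.284: g = -0.0024, g' = -0.721 → ψ₁ = 0.281
Converged at ψ₁ = 0.281.
Drum-1 compositions:
  acetone: x = 0.304, y = 0.723
  toluene: x = 0.573, y = 0.242
  n-octane: x = 0.123, y = 0.035
Drum-2 feed = drum-1 liquid: z₂ = (0.3043, 0.5729, 0.1228).
Drum 2:
Iterate (Newton) starting at ψ₂ = 0.54:
  ψ₂ = 0.540: g = 0.0714, g' = -0.530 → ψ₂ = 0.675
  ψ₂ = 0.675: g = 0.0059, g' = -0.450 → ψ₂ = 0.688
Converged at ψ₂ = 0.688.
  acetone: x = 0.098, y = 0.398
  toluene: x = 0.710, y = 0.511
  n-octane: x = 0.191, y = 0.092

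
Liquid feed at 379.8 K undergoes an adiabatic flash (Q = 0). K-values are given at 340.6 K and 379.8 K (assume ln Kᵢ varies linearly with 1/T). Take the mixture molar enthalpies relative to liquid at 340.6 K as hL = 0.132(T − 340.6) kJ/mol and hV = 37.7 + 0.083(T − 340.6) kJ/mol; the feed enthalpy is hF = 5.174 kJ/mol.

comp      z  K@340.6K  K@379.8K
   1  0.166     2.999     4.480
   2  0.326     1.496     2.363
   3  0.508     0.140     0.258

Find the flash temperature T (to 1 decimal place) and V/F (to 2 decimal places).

Adiabatic flash: solve Rachford–Rice at each trial T, then check hF = ψ·hV(T) + (1−ψ)·hL(T).
  T = 340.6 K: K = (2.999, 1.496, 0.140), RR gives ψ = 0.053, H_out = 1.993 kJ/mol
  T = 379.8 K: K = (4.480, 2.363, 0.258), RR gives ψ = 0.394, H_out = 19.273 kJ/mol
  T = 360.2 K: K = (3.706, 1.904, 0.193), RR gives ψ = 0.245, H_out = 11.605 kJ/mol
  T = 350.4 K: K = (3.344, 1.693, 0.165), RR gives ψ = 0.157, H_out = 7.144 kJ/mol
  T = 345.5 K: K = (3.169, 1.593, 0.152), RR gives ψ = 0.107, H_out = 4.669 kJ/mol
  T = 347.9 K: K = (3.254, 1.642, 0.159), RR gives ψ = 0.132, H_out = 5.905 kJ/mol
Linear interpolation between T = 345.5 (H_out = 4.669) and T = 347.9 (H_out = 5.905) on hF = 5.174 gives T ≈ 346.5 K, at which ψ = 0.12.

T = 346.5 K, V/F = 0.12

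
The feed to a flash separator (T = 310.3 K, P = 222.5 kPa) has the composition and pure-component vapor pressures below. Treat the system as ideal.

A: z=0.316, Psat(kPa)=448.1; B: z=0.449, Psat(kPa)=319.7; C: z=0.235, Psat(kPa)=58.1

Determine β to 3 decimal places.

β = 0.668

Raoult's law: Kᵢ = Pᵢˢᵃᵗ/P = Pᵢˢᵃᵗ/222.5.
  K_A = 448.1/222.5 = 2.01393, K_B = 319.7/222.5 = 1.43685, K_C = 58.1/222.5 = 0.26112
Material balance + equilibrium reduce to Σ zᵢ(Kᵢ−1)/(1+β(Kᵢ−1)) = 0.
Feasibility: ΣzᵢKᵢ = 1.343, Σzᵢ/Kᵢ = 1.369 — both > 1, two phases present.
Newton iteration, β⁰ = 0.69:
  β = 0.690: g = -0.0150, g' = -0.697 → β = 0.668
Converged at β = 0.668.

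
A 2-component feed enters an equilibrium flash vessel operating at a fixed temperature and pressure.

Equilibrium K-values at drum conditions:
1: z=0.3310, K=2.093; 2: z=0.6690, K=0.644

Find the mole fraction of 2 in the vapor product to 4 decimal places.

Material balance + equilibrium reduce to Σ zᵢ(Kᵢ−1)/(1+V/F(Kᵢ−1)) = 0.
Check two-phase: ΣzᵢKᵢ = 1.1236 > 1 and Σzᵢ/Kᵢ = 1.1970 > 1, so g(0) = 0.1236 > 0 and g(1) = -0.1970 < 0.
Newton–Raphson from V/F = 0.5:
  V/F = 0.5000: g = -0.05580, g' = -0.2908 → V/F = 0.3081
  V/F = 0.3081: g = 0.00313, g' = -0.3282 → V/F = 0.3177
Converged at V/F = 0.3177.
Compositions from xᵢ = zᵢ/(1+V/F(Kᵢ−1)), yᵢ = Kᵢxᵢ:
  1: x = 0.2457, y = 0.5142
  2: x = 0.7543, y = 0.4858

y_2 = 0.4858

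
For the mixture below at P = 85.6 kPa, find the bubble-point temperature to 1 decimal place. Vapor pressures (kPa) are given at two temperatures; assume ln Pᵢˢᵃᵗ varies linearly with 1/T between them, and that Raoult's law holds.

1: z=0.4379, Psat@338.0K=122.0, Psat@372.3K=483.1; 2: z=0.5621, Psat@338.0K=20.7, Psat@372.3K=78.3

Bubble-point temperature: ΣzᵢPᵢˢᵃᵗ(T) = P. Interpolate ln Pᵢˢᵃᵗ = aᵢ + bᵢ/T.
  T = 338.0 K: ΣzᵢPᵢˢᵃᵗ = 65.06 kPa
  T = 372.3 K: ΣzᵢPᵢˢᵃᵗ = 255.56 kPa
  T = 355.1 K: ΣzᵢPᵢˢᵃᵗ = 133.01 kPa
  T = 346.6 K: ΣzᵢPᵢˢᵃᵗ = 94.04 kPa
  T = 342.3 K: ΣzᵢPᵢˢᵃᵗ = 78.40 kPa
  T = 344.5 K: ΣzᵢPᵢˢᵃᵗ = 86.10 kPa
Interpolating between 342.3 K and 344.5 K gives T ≈ 344.4 K.

T = 344.4 K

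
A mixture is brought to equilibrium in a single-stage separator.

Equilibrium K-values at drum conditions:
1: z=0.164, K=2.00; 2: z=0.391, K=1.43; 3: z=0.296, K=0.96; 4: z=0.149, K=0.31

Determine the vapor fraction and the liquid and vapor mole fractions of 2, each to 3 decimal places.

Rachford–Rice: g(ψ) = Σ zᵢ(Kᵢ−1)/(1+ψ(Kᵢ−1)) = 0.
g(0) = ΣzᵢKᵢ − 1 = 0.217 and g(1) = 1 − Σzᵢ/Kᵢ = -0.144, so a root lies in (0, 1).
Newton–Raphson from ψ = 0.5:
  ψ = 0.500: g = 0.0787, g' = -0.288 → ψ = 0.773
  ψ = 0.773: g = -0.0140, g' = -0.420 → ψ = 0.740
  ψ = 0.740: g = -0.0005, g' = -0.392 → ψ = 0.739
Converged at ψ = 0.739.
Compositions from xᵢ = zᵢ/(1+ψ(Kᵢ−1)), yᵢ = Kᵢxᵢ:
  1: x = 0.094, y = 0.189
  2: x = 0.297, y = 0.424
  3: x = 0.305, y = 0.293
  4: x = 0.304, y = 0.094

ψ = 0.739, x_2 = 0.297, y_2 = 0.424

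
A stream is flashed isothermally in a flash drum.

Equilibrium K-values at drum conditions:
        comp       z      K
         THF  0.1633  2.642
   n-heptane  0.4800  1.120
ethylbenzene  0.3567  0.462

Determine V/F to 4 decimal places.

Rachford–Rice: g(V/F) = Σ zᵢ(Kᵢ−1)/(1+V/F(Kᵢ−1)) = 0.
Feasibility: ΣzᵢKᵢ = 1.1338, Σzᵢ/Kᵢ = 1.2625 — both > 1, two phases present.
Iterate (Newton) starting at V/F = 0.57:
  V/F = 0.5700: g = -0.08436, g' = -0.3383 → V/F = 0.3206
  V/F = 0.3206: g = -0.00078, g' = -0.3461 → V/F = 0.3184
Converged at V/F = 0.3184.

V/F = 0.3184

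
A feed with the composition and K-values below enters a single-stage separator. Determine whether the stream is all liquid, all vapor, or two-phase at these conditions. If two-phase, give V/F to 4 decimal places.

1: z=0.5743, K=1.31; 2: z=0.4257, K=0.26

ΣzᵢKᵢ = 0.8630; Σzᵢ/Kᵢ = 2.0757.
Since ΣzᵢKᵢ < 1 the mixture is below its bubble point — single liquid phase.

all liquid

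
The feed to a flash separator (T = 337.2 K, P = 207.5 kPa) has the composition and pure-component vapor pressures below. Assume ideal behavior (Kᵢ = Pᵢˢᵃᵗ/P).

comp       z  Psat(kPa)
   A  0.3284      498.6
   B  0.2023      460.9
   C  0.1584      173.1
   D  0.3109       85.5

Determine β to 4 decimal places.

Raoult's law: Kᵢ = Pᵢˢᵃᵗ/P = Pᵢˢᵃᵗ/207.5.
  K_A = 498.6/207.5 = 2.402892, K_B = 460.9/207.5 = 2.221205, K_C = 173.1/207.5 = 0.834217, K_D = 85.5/207.5 = 0.412048
Rachford–Rice: g(β) = Σ zᵢ(Kᵢ−1)/(1+β(Kᵢ−1)) = 0.
Feasibility: ΣzᵢKᵢ = 1.4987, Σzᵢ/Kᵢ = 1.1721 — both > 1, two phases present.
Iterate (Newton) starting at β = 0.41:
  β = 0.4100: g = 0.18807, g' = -0.5861 → β = 0.7309
  β = 0.7309: g = 0.00757, g' = -0.5779 → β = 0.7440
Converged at β = 0.7440.

β = 0.7440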